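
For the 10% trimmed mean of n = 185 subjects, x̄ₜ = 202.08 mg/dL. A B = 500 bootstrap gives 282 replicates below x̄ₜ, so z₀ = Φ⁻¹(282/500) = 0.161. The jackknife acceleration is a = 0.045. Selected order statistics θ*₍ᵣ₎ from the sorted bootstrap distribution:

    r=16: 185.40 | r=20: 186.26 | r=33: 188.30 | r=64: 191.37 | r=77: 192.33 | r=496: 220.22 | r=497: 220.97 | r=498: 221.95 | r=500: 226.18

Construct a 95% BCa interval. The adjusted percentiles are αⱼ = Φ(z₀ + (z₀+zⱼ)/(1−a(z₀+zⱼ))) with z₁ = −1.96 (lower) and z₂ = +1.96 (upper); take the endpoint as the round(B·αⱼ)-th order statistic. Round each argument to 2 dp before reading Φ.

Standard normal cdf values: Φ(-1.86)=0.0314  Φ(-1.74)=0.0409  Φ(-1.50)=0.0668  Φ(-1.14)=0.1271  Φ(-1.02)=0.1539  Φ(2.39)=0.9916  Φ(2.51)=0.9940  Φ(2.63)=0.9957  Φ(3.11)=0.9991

Lower: z₀ + z₁ = 0.161 + (-1.960) = -1.799; 1 − a(z₀+z₁) = 1 − (0.045)(-1.799) = 1.0810; argument = 0.161 + (-1.799)/1.0810 = -1.5033 → -1.50.
α₁ = Φ(-1.50) = 0.0668; rank = round(500 × 0.0668) = 33; θ*₍33₎ = 188.30.
Upper: z₀ + z₂ = 2.121; 1 − a(z₀+z₂) = 0.9046; argument = 2.5058 → 2.51; α₂ = 0.9940; rank = 497; θ*₍497₎ = 220.97.

(188.30, 220.97)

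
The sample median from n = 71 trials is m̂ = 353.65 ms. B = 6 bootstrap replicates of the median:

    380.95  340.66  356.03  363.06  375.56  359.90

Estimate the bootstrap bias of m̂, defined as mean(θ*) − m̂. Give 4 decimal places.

mean(θ*) = (380.95 + 340.66 + 356.03 + 363.06 + 375.56 + 359.90) / 6 = 362.69333
bias = 362.69333 − 353.65

bias = +9.0433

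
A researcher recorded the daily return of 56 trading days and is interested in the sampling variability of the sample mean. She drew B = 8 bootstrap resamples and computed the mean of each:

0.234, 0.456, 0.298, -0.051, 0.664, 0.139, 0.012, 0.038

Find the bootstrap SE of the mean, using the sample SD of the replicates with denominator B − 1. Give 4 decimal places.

Bootstrap SE is the standard deviation of the 8 replicate means.
Mean of replicates: (0.234 + 0.456 + 0.298 + (-0.051) + 0.664 + 0.139 + 0.012 + 0.038) / 8 = 1.79000 / 8 = 0.22375
Sum of squared deviations: (+0.01025)² + (+0.23225)² + (+0.07425)² + (−0.27475)² + (+0.44025)² + (−0.08475)² + (−0.21175)² + (−0.18575)² = 0.41539
Variance = 0.41539 / 7 = 0.05934
SE* = √0.05934

SE* = 0.2436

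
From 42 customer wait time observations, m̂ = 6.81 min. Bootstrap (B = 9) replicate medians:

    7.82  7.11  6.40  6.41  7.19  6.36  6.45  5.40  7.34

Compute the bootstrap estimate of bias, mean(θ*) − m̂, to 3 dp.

bias = −0.090

mean(θ*) = (7.82 + 7.11 + 6.40 + 6.41 + 7.19 + 6.36 + 6.45 + 5.40 + 7.34) / 9 = 6.7200
bias = 6.7200 − 6.81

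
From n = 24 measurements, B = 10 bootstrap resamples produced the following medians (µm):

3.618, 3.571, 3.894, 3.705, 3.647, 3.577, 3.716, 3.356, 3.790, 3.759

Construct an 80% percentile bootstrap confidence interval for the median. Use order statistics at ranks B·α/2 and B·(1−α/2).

Sorted replicates: 3.356, 3.571, 3.577, 3.618, 3.647, 3.705, 3.716, 3.759, 3.790, 3.894
α = 0.20; lower rank = 10 × 0.100 = 1; upper rank = 10 × 0.900 = 9.
The 1st smallest replicate is 3.356; the 9th is 3.790.

(3.356, 3.790)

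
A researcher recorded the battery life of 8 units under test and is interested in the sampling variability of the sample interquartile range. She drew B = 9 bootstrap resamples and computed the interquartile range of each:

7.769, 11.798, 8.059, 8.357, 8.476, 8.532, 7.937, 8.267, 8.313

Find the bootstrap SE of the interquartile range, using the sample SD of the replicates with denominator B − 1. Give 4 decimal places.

SE* = 1.2207

Bootstrap SE is the standard deviation of the 9 replicate interquartile ranges.
Mean of replicates: (7.769 + 11.798 + 8.059 + 8.357 + 8.476 + 8.532 + 7.937 + 8.267 + 8.313) / 9 = 77.50800 / 9 = 8.61200
Sum of squared deviations: (−0.84300)² + (+3.18600)² + (−0.55300)² + (−0.25500)² + (−0.13600)² + (−0.08000)² + (−0.67500)² + (−0.34500)² + (−0.29900)² = 11.92103
Variance = 11.92103 / 8 = 1.49013
SE* = √1.49013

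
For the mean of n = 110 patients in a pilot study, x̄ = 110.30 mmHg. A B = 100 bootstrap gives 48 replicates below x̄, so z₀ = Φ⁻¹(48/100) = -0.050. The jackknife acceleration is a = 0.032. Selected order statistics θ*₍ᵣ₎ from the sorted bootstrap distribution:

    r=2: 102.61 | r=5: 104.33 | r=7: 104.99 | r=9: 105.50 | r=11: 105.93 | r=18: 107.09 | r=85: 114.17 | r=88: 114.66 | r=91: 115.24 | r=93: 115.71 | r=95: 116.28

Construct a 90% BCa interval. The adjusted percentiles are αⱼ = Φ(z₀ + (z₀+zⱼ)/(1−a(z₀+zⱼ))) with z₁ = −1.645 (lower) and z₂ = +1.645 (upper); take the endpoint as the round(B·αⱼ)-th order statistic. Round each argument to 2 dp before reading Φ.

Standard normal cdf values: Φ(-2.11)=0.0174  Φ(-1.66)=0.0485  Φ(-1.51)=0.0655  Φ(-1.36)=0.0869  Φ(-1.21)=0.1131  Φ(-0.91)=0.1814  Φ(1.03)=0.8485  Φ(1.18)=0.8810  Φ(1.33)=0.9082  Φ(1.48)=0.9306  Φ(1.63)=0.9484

Lower: z₀ + z₁ = -0.050 + (-1.645) = -1.695; 1 − a(z₀+z₁) = 1 − (0.032)(-1.695) = 1.0542; argument = -0.050 + (-1.695)/1.0542 = -1.6578 → -1.66.
α₁ = Φ(-1.66) = 0.0485; rank = round(100 × 0.0485) = 5; θ*₍5₎ = 104.33.
Upper: z₀ + z₂ = 1.595; 1 − a(z₀+z₂) = 0.9490; argument = 1.6308 → 1.63; α₂ = 0.9484; rank = 95; θ*₍95₎ = 116.28.

(104.33, 116.28)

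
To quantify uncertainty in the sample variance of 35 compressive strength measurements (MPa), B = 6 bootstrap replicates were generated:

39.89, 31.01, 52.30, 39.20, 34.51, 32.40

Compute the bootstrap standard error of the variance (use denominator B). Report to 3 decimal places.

Bootstrap SE is the standard deviation of the 6 replicate variances.
Mean of replicates: (39.89 + 31.01 + 52.30 + 39.20 + 34.51 + 32.40) / 6 = 229.3100 / 6 = 38.2183
Sum of squared deviations: (+1.6717)² + (−7.2083)² + (+14.0817)² + (+0.9817)² + (−3.7083)² + (−5.8183)² = 301.6163
Variance = 301.6163 / 6 = 50.2694
SE* = √50.2694

SE* = 7.090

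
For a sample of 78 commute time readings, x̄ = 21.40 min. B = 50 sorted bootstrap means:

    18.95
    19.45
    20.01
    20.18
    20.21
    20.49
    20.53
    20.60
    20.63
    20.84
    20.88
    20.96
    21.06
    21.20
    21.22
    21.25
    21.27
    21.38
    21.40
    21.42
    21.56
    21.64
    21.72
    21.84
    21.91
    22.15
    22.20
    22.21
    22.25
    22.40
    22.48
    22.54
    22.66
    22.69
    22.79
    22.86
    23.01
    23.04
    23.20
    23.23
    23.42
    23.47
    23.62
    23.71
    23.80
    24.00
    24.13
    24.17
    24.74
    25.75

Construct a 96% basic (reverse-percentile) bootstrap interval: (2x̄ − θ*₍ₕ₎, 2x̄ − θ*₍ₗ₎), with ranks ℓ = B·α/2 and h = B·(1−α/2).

(18.06, 23.85)

Percentile endpoints at ranks 1 and 49: θ*₍1₎ = 18.95, θ*₍49₎ = 24.74.
Basic interval reflects these around x̄:
  lower = 2 × 21.40 − 24.74 = 18.06
  upper = 2 × 21.40 − 18.95 = 23.85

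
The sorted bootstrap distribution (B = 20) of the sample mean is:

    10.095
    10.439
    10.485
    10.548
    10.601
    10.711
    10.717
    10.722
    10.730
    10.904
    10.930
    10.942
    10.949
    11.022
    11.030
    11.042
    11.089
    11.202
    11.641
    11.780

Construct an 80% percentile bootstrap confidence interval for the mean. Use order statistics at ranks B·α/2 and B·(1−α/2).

(10.439, 11.202)

α = 0.20; lower rank = 20 × 0.100 = 2; upper rank = 20 × 0.900 = 18.
The 2nd smallest replicate is 10.439; the 18th is 11.202.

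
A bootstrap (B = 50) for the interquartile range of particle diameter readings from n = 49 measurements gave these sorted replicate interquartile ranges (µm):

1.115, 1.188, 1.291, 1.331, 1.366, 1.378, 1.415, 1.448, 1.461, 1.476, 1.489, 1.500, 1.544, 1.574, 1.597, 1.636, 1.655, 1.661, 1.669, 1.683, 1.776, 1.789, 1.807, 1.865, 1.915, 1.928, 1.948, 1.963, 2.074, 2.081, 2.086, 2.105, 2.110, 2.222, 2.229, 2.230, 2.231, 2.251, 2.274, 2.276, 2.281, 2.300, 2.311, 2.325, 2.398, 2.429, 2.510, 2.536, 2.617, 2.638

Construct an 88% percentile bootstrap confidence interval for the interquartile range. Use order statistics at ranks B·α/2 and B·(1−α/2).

(1.291, 2.510)

α = 0.12; lower rank = 50 × 0.060 = 3; upper rank = 50 × 0.940 = 47.
The 3rd smallest replicate is 1.291; the 47th is 2.510.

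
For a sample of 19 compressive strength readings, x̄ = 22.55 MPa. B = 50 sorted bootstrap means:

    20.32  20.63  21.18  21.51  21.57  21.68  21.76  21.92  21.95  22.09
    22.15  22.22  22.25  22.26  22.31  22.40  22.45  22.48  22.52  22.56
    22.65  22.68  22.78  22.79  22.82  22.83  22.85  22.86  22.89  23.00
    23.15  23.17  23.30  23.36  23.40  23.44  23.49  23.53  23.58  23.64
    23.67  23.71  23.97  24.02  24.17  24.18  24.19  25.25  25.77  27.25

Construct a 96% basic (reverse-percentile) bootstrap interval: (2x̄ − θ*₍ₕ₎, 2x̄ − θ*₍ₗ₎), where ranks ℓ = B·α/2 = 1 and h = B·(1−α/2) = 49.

Percentile endpoints at ranks 1 and 49: θ*₍1₎ = 20.32, θ*₍49₎ = 25.77.
Basic interval reflects these around x̄:
  lower = 2 × 22.55 − 25.77 = 19.33
  upper = 2 × 22.55 − 20.32 = 24.78

(19.33, 24.78)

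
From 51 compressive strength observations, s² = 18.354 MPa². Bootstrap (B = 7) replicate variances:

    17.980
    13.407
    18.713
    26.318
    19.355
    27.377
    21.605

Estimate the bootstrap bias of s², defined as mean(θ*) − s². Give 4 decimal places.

bias = +2.3253

mean(θ*) = (17.980 + 13.407 + 18.713 + 26.318 + 19.355 + 27.377 + 21.605) / 7 = 20.67929
bias = 20.67929 − 18.354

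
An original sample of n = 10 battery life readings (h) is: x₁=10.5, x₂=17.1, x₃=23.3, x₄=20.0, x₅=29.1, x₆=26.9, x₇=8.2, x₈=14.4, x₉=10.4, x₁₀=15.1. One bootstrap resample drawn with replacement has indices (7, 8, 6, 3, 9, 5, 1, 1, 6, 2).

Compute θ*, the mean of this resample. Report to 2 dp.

Resample values: 8.2, 14.4, 26.9, 23.3, 10.4, 29.1, 10.5, 10.5, 26.9, 17.1.
Mean = (8.2 + 14.4 + 26.9 + 23.3 + 10.4 + 29.1 + 10.5 + 10.5 + 26.9 + 17.1) / 10 = 177.30 / 10 = 17.73

θ* = 17.73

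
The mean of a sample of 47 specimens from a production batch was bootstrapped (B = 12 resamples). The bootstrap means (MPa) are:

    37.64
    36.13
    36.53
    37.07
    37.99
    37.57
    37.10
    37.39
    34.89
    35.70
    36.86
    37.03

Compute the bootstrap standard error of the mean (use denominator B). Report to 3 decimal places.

Bootstrap SE is the standard deviation of the 12 replicate means.
Mean of replicates: (37.64 + 36.13 + 36.53 + 37.07 + 37.99 + 37.57 + 37.10 + 37.39 + 34.89 + 35.70 + 36.86 + 37.03) / 12 = 441.9000 / 12 = 36.8250
Sum of squared deviations: (+0.8150)² + (−0.6950)² + (−0.2950)² + (+0.2450)² + (+1.1650)² + (+0.7450)² + (+0.2750)² + (+0.5650)² + (−1.9350)² + (−1.1250)² + (+0.0350)² + (+0.2050)² = 8.6545
Variance = 8.6545 / 12 = 0.7212
SE* = √0.7212

SE* = 0.849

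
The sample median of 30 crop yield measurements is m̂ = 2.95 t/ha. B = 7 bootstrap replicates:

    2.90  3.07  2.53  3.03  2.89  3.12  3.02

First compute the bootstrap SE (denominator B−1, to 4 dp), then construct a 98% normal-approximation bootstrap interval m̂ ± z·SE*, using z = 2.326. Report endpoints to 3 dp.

(2.489, 3.411)

Mean of replicates = 2.9371; sum of squared deviations = 0.2359; SE* = √(0.2359/6) = 0.1983
Margin = 2.326 × 0.1983 = 0.4612
Interval: 2.95 ± 0.4612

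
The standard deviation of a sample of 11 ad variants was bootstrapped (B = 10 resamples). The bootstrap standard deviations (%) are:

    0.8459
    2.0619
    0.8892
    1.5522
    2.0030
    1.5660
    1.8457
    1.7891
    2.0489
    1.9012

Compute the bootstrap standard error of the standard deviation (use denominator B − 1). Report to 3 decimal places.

SE* = 0.449

Bootstrap SE is the standard deviation of the 10 replicate standard deviations.
Mean of replicates: (0.8459 + 2.0619 + 0.8892 + 1.5522 + 2.0030 + 1.5660 + 1.8457 + 1.7891 + 2.0489 + 1.9012) / 10 = 16.50310 / 10 = 1.65031
Sum of squared deviations: (−0.80441)² + (+0.41159)² + (−0.76111)² + (−0.09811)² + (+0.35269)² + (−0.08431)² + (+0.19539)² + (+0.13879)² + (+0.39859)² + (+0.25089)² = 1.81615
Variance = 1.81615 / 9 = 0.20179
SE* = √0.20179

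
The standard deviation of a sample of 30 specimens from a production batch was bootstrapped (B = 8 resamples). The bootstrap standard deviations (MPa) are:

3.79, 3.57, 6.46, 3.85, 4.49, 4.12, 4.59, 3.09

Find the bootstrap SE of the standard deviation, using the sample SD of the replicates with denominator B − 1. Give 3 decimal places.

SE* = 1.018

Bootstrap SE is the standard deviation of the 8 replicate standard deviations.
Mean of replicates: (3.79 + 3.57 + 6.46 + 3.85 + 4.49 + 4.12 + 4.59 + 3.09) / 8 = 33.9600 / 8 = 4.2450
Sum of squared deviations: (−0.4550)² + (−0.6750)² + (+2.2150)² + (−0.3950)² + (+0.2450)² + (−0.1250)² + (+0.3450)² + (−1.1550)² = 7.2536
Variance = 7.2536 / 7 = 1.0362
SE* = √1.0362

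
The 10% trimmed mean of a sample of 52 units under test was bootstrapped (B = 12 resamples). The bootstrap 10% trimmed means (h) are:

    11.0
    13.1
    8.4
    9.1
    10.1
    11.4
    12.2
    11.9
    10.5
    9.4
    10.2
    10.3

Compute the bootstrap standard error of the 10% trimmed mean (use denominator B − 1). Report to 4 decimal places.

SE* = 1.3594

Bootstrap SE is the standard deviation of the 12 replicate 10% trimmed means.
Mean of replicates: (11.0 + 13.1 + 8.4 + 9.1 + 10.1 + 11.4 + 12.2 + 11.9 + 10.5 + 9.4 + 10.2 + 10.3) / 12 = 127.60000 / 12 = 10.63333
Sum of squared deviations: (+0.36667)² + (+2.46667)² + (−2.23333)² + (−1.53333)² + (−0.53333)² + (+0.76667)² + (+1.56667)² + (+1.26667)² + (−0.13333)² + (−1.23333)² + (−0.43333)² + (−0.33333)² = 20.32667
Variance = 20.32667 / 11 = 1.84788
SE* = √1.84788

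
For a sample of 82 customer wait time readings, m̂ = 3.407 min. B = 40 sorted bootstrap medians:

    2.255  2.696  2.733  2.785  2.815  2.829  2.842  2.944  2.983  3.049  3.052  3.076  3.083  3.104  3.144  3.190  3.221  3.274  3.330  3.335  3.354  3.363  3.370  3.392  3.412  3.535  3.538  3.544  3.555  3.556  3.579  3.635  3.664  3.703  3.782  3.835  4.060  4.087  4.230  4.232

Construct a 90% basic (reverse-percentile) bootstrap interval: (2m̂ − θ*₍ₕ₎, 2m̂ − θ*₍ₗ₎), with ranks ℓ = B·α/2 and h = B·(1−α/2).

Percentile endpoints at ranks 2 and 38: θ*₍2₎ = 2.696, θ*₍38₎ = 4.087.
Basic interval reflects these around m̂:
  lower = 2 × 3.407 − 4.087 = 2.727
  upper = 2 × 3.407 − 2.696 = 4.118

(2.727, 4.118)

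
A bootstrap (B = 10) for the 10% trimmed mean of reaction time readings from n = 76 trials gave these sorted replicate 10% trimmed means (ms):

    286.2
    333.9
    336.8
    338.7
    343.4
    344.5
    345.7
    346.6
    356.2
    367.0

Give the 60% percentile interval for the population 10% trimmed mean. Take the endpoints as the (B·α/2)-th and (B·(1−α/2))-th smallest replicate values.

α = 0.40; lower rank = 10 × 0.200 = 2; upper rank = 10 × 0.800 = 8.
The 2nd smallest replicate is 333.9; the 8th is 346.6.

(333.9, 346.6)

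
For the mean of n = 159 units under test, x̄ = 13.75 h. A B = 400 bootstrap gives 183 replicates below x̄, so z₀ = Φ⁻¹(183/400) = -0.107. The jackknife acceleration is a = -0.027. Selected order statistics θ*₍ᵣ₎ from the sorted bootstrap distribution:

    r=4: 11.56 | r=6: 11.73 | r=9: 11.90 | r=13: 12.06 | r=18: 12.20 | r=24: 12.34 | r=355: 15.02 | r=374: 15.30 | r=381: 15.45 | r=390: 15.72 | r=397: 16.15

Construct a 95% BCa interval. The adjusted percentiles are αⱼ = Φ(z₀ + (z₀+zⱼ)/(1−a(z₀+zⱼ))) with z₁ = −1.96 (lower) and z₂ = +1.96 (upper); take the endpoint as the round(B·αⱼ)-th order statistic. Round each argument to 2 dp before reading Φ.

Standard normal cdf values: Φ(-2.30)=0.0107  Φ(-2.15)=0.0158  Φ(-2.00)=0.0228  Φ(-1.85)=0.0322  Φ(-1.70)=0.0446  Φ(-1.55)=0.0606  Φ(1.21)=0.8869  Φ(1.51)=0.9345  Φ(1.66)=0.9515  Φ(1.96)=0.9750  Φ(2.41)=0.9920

Lower: z₀ + z₁ = -0.107 + (-1.960) = -2.067; 1 − a(z₀+z₁) = 1 − (-0.027)(-2.067) = 0.9442; argument = -0.107 + (-2.067)/0.9442 = -2.2962 → -2.30.
α₁ = Φ(-2.30) = 0.0107; rank = round(400 × 0.0107) = 4; θ*₍4₎ = 11.56.
Upper: z₀ + z₂ = 1.853; 1 − a(z₀+z₂) = 1.0500; argument = 1.6577 → 1.66; α₂ = 0.9515; rank = 381; θ*₍381₎ = 15.45.

(11.56, 15.45)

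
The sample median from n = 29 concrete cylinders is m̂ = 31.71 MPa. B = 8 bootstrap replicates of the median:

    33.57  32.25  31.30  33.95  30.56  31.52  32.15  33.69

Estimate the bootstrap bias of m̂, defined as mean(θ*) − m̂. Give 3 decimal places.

mean(θ*) = (33.57 + 32.25 + 31.30 + 33.95 + 30.56 + 31.52 + 32.15 + 33.69) / 8 = 32.3738
bias = 32.3738 − 31.71

bias = +0.664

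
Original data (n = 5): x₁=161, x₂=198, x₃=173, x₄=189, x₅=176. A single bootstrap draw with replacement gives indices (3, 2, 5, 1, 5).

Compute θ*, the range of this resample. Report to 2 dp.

Resample values: 173, 198, 176, 161, 176.
Range = 198 − 161 = 37.00

θ* = 37.00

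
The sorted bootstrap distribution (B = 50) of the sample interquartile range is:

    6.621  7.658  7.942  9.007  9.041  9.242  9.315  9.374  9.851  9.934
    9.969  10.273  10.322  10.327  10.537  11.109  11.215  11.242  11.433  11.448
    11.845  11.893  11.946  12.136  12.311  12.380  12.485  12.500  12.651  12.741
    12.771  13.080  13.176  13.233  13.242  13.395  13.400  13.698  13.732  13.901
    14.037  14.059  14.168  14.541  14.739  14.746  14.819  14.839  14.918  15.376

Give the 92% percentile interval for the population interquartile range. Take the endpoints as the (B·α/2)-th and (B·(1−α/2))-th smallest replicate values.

(7.658, 14.839)

α = 0.08; lower rank = 50 × 0.040 = 2; upper rank = 50 × 0.960 = 48.
The 2nd smallest replicate is 7.658; the 48th is 14.839.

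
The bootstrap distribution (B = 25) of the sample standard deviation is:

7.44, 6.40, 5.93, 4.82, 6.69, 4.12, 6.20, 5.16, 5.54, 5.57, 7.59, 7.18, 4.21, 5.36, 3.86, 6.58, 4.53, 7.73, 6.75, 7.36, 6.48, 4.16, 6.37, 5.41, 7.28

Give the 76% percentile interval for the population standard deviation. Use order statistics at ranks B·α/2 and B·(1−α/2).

Sorted replicates: 3.86, 4.12, 4.16, 4.21, 4.53, 4.82, 5.16, 5.36, 5.41, 5.54, 5.57, 5.93, 6.20, 6.37, 6.40, 6.48, 6.58, 6.69, 6.75, 7.18, 7.28, 7.36, 7.44, 7.59, 7.73
α = 0.24; lower rank = 25 × 0.120 = 3; upper rank = 25 × 0.880 = 22.
The 3rd smallest replicate is 4.16; the 22nd is 7.36.

(4.16, 7.36)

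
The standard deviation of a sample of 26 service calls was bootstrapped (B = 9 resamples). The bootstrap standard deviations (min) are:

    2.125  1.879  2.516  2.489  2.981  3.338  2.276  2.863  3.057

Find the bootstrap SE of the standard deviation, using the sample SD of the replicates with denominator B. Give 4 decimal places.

Bootstrap SE is the standard deviation of the 9 replicate standard deviations.
Mean of replicates: (2.125 + 1.879 + 2.516 + 2.489 + 2.981 + 3.338 + 2.276 + 2.863 + 3.057) / 9 = 23.52400 / 9 = 2.61378
Sum of squared deviations: (−0.48878)² + (−0.73478)² + (−0.09778)² + (−0.12478)² + (+0.36722)² + (+0.72422)² + (−0.33778)² + (+0.24922)² + (+0.44322)² = 1.83593
Variance = 1.83593 / 9 = 0.20399
SE* = √0.20399

SE* = 0.4517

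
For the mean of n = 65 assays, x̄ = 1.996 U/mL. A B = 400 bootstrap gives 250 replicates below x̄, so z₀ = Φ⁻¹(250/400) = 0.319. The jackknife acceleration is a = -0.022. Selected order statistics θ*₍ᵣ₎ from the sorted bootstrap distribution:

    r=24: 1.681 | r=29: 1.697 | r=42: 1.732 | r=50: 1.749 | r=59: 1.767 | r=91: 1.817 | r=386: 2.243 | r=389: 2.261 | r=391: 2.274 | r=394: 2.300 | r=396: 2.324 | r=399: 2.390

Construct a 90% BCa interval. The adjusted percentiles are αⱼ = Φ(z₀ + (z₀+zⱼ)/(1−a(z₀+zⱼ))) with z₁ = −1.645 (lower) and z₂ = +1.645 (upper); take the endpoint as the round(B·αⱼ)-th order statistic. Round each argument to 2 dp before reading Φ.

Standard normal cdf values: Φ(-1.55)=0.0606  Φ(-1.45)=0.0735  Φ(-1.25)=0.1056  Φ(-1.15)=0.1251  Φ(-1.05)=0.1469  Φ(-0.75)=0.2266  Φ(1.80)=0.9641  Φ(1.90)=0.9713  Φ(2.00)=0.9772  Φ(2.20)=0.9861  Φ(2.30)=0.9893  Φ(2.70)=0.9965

Lower: z₀ + z₁ = 0.319 + (-1.645) = -1.326; 1 − a(z₀+z₁) = 1 − (-0.022)(-1.326) = 0.9708; argument = 0.319 + (-1.326)/0.9708 = -1.0468 → -1.05.
α₁ = Φ(-1.05) = 0.1469; rank = round(400 × 0.1469) = 59; θ*₍59₎ = 1.767.
Upper: z₀ + z₂ = 1.964; 1 − a(z₀+z₂) = 1.0432; argument = 2.2017 → 2.20; α₂ = 0.9861; rank = 394; θ*₍394₎ = 2.300.

(1.767, 2.300)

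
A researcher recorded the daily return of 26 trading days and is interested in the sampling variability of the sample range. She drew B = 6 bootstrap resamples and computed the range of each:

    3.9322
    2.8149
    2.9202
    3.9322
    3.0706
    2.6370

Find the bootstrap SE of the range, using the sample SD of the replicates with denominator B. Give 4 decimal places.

Bootstrap SE is the standard deviation of the 6 replicate ranges.
Mean of replicates: (3.9322 + 2.8149 + 2.9202 + 3.9322 + 3.0706 + 2.6370) / 6 = 19.30710 / 6 = 3.21785
Sum of squared deviations: (+0.71435)² + (−0.40295)² + (−0.29765)² + (+0.71435)² + (−0.14725)² + (−0.58085)² = 1.63063
Variance = 1.63063 / 6 = 0.27177
SE* = √0.27177

SE* = 0.5213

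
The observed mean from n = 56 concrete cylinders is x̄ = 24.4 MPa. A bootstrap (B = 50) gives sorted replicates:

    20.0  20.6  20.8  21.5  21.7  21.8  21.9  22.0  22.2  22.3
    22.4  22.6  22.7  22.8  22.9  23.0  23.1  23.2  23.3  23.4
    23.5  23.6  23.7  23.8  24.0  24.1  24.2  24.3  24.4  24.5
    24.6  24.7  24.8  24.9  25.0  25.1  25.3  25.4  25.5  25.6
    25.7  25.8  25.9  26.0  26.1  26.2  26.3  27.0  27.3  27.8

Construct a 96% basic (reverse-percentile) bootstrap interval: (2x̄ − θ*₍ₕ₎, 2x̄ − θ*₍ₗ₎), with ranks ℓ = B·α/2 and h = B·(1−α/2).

(21.5, 28.8)

Percentile endpoints at ranks 1 and 49: θ*₍1₎ = 20.0, θ*₍49₎ = 27.3.
Basic interval reflects these around x̄:
  lower = 2 × 24.4 − 27.3 = 21.5
  upper = 2 × 24.4 − 20.0 = 28.8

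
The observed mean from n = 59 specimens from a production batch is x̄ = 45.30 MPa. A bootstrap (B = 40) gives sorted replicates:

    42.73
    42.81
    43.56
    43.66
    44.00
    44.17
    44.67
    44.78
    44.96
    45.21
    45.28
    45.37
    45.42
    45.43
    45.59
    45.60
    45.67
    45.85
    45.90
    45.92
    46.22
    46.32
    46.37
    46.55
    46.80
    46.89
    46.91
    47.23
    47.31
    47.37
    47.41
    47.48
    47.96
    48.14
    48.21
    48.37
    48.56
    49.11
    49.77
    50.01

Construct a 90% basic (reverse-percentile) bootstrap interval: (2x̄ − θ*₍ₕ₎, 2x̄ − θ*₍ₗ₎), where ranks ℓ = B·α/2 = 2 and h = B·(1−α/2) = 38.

(41.49, 47.79)

Percentile endpoints at ranks 2 and 38: θ*₍2₎ = 42.81, θ*₍38₎ = 49.11.
Basic interval reflects these around x̄:
  lower = 2 × 45.30 − 49.11 = 41.49
  upper = 2 × 45.30 − 42.81 = 47.79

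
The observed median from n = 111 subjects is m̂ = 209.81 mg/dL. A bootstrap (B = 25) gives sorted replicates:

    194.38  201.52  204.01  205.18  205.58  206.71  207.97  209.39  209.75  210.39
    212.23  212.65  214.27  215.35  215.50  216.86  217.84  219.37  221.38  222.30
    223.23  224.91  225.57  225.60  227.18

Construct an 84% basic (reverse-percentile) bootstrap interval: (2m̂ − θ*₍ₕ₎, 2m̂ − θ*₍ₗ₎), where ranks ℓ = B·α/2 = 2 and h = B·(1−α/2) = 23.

Percentile endpoints at ranks 2 and 23: θ*₍2₎ = 201.52, θ*₍23₎ = 225.57.
Basic interval reflects these around m̂:
  lower = 2 × 209.81 − 225.57 = 194.05
  upper = 2 × 209.81 − 201.52 = 218.10

(194.05, 218.10)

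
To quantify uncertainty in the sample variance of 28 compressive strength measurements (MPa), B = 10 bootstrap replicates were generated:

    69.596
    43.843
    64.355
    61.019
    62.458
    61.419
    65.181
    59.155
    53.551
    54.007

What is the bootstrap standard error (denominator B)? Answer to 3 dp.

Bootstrap SE is the standard deviation of the 10 replicate variances.
Mean of replicates: (69.596 + 43.843 + 64.355 + 61.019 + 62.458 + 61.419 + 65.181 + 59.155 + 53.551 + 54.007) / 10 = 594.5840 / 10 = 59.4584
Sum of squared deviations: (+10.1376)² + (−15.6154)² + (+4.8966)² + (+1.5606)² + (+2.9996)² + (+1.9606)² + (+5.7226)² + (−0.3034)² + (−5.9074)² + (−5.4514)² = 483.3207
Variance = 483.3207 / 10 = 48.3321
SE* = √48.3321

SE* = 6.952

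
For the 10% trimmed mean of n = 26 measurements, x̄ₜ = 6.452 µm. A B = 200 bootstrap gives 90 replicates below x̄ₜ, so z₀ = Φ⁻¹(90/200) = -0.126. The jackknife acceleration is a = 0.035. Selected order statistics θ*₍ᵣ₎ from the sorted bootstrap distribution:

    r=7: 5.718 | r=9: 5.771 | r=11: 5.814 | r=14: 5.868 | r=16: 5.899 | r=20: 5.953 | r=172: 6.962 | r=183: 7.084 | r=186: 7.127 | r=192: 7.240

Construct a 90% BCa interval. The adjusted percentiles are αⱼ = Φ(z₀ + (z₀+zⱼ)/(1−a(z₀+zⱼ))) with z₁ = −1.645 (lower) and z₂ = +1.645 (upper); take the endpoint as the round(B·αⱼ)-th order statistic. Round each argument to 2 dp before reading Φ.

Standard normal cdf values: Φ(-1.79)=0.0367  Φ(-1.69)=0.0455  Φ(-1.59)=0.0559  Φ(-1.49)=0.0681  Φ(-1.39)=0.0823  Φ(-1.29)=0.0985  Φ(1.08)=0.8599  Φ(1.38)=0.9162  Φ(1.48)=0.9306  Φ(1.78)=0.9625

Lower: z₀ + z₁ = -0.126 + (-1.645) = -1.771; 1 − a(z₀+z₁) = 1 − (0.035)(-1.771) = 1.0620; argument = -0.126 + (-1.771)/1.0620 = -1.7936 → -1.79.
α₁ = Φ(-1.79) = 0.0367; rank = round(200 × 0.0367) = 7; θ*₍7₎ = 5.718.
Upper: z₀ + z₂ = 1.519; 1 − a(z₀+z₂) = 0.9468; argument = 1.4783 → 1.48; α₂ = 0.9306; rank = 186; θ*₍186₎ = 7.127.

(5.718, 7.127)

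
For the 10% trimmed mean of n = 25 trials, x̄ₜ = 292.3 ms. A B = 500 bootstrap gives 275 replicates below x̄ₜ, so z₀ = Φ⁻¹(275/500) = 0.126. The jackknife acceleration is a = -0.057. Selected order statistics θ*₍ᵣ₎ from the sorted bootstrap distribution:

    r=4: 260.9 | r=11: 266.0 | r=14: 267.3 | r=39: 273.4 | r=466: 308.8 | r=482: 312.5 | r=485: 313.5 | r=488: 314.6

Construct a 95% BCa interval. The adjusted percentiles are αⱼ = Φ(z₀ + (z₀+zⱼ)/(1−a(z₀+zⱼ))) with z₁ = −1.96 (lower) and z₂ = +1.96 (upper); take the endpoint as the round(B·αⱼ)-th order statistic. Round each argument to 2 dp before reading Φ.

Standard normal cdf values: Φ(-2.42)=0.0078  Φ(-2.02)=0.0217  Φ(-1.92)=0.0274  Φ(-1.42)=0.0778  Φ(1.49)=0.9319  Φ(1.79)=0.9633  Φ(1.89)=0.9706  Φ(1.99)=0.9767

(267.3, 314.6)

Lower: z₀ + z₁ = 0.126 + (-1.960) = -1.834; 1 − a(z₀+z₁) = 1 − (-0.057)(-1.834) = 0.8955; argument = 0.126 + (-1.834)/0.8955 = -1.9221 → -1.92.
α₁ = Φ(-1.92) = 0.0274; rank = round(500 × 0.0274) = 14; θ*₍14₎ = 267.3.
Upper: z₀ + z₂ = 2.086; 1 − a(z₀+z₂) = 1.1189; argument = 1.9903 → 1.99; α₂ = 0.9767; rank = 488; θ*₍488₎ = 314.6.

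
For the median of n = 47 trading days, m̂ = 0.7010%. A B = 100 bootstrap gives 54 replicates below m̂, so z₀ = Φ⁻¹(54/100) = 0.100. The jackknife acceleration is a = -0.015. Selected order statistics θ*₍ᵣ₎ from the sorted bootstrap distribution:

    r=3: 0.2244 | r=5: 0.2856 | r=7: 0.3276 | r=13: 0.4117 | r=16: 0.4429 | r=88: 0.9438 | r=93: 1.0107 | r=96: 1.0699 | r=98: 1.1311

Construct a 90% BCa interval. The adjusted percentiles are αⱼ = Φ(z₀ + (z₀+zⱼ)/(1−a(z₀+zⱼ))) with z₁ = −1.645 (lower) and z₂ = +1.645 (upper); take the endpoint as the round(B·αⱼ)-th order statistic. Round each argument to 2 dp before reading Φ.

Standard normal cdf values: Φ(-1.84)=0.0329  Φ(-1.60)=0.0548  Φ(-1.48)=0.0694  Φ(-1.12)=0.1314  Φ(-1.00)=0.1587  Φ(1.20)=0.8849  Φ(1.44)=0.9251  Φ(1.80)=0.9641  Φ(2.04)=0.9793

Lower: z₀ + z₁ = 0.100 + (-1.645) = -1.545; 1 − a(z₀+z₁) = 1 − (-0.015)(-1.545) = 0.9768; argument = 0.100 + (-1.545)/0.9768 = -1.4817 → -1.48.
α₁ = Φ(-1.48) = 0.0694; rank = round(100 × 0.0694) = 7; θ*₍7₎ = 0.3276.
Upper: z₀ + z₂ = 1.745; 1 − a(z₀+z₂) = 1.0262; argument = 1.8005 → 1.80; α₂ = 0.9641; rank = 96; θ*₍96₎ = 1.0699.

(0.3276, 1.0699)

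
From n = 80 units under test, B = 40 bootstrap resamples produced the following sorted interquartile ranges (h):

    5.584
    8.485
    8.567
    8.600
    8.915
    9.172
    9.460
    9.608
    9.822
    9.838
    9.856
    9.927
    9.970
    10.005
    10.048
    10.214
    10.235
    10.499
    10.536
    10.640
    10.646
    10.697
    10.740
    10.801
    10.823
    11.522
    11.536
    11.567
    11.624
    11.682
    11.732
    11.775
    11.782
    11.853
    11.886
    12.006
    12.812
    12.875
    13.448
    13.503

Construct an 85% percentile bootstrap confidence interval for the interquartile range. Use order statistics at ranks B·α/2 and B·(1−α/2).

(8.567, 12.812)

α = 0.15; lower rank = 40 × 0.075 = 3; upper rank = 40 × 0.925 = 37.
The 3rd smallest replicate is 8.567; the 37th is 12.812.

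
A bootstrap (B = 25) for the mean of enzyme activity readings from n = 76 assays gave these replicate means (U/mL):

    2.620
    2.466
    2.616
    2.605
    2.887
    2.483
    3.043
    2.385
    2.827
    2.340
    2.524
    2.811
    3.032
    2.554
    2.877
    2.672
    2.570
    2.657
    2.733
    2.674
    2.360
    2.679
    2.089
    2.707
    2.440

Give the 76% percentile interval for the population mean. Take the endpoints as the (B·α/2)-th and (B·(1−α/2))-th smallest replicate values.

Sorted replicates: 2.089, 2.340, 2.360, 2.385, 2.440, 2.466, 2.483, 2.524, 2.554, 2.570, 2.605, 2.616, 2.620, 2.657, 2.672, 2.674, 2.679, 2.707, 2.733, 2.811, 2.827, 2.877, 2.887, 3.032, 3.043
α = 0.24; lower rank = 25 × 0.120 = 3; upper rank = 25 × 0.880 = 22.
The 3rd smallest replicate is 2.360; the 22nd is 2.877.

(2.360, 2.877)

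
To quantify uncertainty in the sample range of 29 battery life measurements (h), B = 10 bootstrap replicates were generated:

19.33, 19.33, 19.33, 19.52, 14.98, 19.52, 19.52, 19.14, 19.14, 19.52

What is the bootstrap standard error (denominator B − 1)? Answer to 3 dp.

SE* = 1.397

Bootstrap SE is the standard deviation of the 10 replicate ranges.
Mean of replicates: (19.33 + 19.33 + 19.33 + 19.52 + 14.98 + 19.52 + 19.52 + 19.14 + 19.14 + 19.52) / 10 = 189.3300 / 10 = 18.9330
Sum of squared deviations: (+0.3970)² + (+0.3970)² + (+0.3970)² + (+0.5870)² + (−3.9530)² + (+0.5870)² + (+0.5870)² + (+0.2070)² + (+0.2070)² + (+0.5870)² = 17.5630
Variance = 17.5630 / 9 = 1.9514
SE* = √1.9514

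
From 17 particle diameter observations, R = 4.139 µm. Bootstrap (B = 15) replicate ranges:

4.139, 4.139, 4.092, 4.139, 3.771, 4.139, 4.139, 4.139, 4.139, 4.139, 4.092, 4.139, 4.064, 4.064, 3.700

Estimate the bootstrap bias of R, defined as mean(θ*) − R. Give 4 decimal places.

bias = −0.0701

mean(θ*) = (4.139 + 4.139 + 4.092 + 4.139 + 3.771 + 4.139 + 4.139 + 4.139 + 4.139 + 4.139 + 4.092 + 4.139 + 4.064 + 4.064 + 3.700) / 15 = 4.06893
bias = 4.06893 − 4.139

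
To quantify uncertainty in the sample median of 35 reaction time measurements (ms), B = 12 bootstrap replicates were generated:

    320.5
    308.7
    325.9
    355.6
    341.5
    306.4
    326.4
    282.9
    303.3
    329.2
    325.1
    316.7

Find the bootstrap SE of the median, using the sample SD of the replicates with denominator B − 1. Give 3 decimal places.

SE* = 18.817

Bootstrap SE is the standard deviation of the 12 replicate medians.
Mean of replicates: (320.5 + 308.7 + 325.9 + 355.6 + 341.5 + 306.4 + 326.4 + 282.9 + 303.3 + 329.2 + 325.1 + 316.7) / 12 = 3842.2000 / 12 = 320.1833
Sum of squared deviations: (+0.3167)² + (−11.4833)² + (+5.7167)² + (+35.4167)² + (+21.3167)² + (−13.7833)² + (+6.2167)² + (−37.2833)² + (−16.8833)² + (+9.0167)² + (+4.9167)² + (−3.4833)² = 3894.7167
Variance = 3894.7167 / 11 = 354.0652
SE* = √354.0652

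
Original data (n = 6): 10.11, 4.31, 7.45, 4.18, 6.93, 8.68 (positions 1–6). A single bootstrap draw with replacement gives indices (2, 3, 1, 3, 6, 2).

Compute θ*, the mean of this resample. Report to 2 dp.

Resample values: 4.31, 7.45, 10.11, 7.45, 8.68, 4.31.
Mean = (4.31 + 7.45 + 10.11 + 7.45 + 8.68 + 4.31) / 6 = 42.310 / 6 = 7.05

θ* = 7.05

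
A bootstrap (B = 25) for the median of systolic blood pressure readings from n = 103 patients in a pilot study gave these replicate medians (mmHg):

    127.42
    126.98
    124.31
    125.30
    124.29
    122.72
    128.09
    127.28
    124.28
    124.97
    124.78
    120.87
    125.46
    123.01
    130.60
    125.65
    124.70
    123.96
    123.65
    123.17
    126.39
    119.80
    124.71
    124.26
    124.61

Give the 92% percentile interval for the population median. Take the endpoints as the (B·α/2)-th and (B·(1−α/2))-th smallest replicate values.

(119.80, 128.09)

Sorted replicates: 119.80, 120.87, 122.72, 123.01, 123.17, 123.65, 123.96, 124.26, 124.28, 124.29, 124.31, 124.61, 124.70, 124.71, 124.78, 124.97, 125.30, 125.46, 125.65, 126.39, 126.98, 127.28, 127.42, 128.09, 130.60
α = 0.08; lower rank = 25 × 0.040 = 1; upper rank = 25 × 0.960 = 24.
The 1st smallest replicate is 119.80; the 24th is 128.09.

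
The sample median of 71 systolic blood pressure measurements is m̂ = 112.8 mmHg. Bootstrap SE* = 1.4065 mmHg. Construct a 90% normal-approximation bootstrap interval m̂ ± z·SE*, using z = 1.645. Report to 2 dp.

Margin = 1.645 × 1.4065 = 2.314
Interval: 112.8 ± 2.314

(110.49, 115.11)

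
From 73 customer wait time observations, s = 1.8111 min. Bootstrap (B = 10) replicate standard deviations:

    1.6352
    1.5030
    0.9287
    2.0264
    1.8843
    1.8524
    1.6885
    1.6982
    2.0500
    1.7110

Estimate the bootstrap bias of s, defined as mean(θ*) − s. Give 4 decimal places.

bias = −0.1133

mean(θ*) = (1.6352 + 1.5030 + 0.9287 + 2.0264 + 1.8843 + 1.8524 + 1.6885 + 1.6982 + 2.0500 + 1.7110) / 10 = 1.69777
bias = 1.69777 − 1.8111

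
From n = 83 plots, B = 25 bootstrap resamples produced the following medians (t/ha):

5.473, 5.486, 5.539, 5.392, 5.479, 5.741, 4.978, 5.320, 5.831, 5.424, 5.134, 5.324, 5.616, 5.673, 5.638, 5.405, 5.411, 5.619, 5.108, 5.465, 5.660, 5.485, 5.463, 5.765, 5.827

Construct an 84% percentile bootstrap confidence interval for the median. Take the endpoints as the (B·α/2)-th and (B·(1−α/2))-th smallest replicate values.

(5.108, 5.765)

Sorted replicates: 4.978, 5.108, 5.134, 5.320, 5.324, 5.392, 5.405, 5.411, 5.424, 5.463, 5.465, 5.473, 5.479, 5.485, 5.486, 5.539, 5.616, 5.619, 5.638, 5.660, 5.673, 5.741, 5.765, 5.827, 5.831
α = 0.16; lower rank = 25 × 0.080 = 2; upper rank = 25 × 0.920 = 23.
The 2nd smallest replicate is 5.108; the 23rd is 5.765.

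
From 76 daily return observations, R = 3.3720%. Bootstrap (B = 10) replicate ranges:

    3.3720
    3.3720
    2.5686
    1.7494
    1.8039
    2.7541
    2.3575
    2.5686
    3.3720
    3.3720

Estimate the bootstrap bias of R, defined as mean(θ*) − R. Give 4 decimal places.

bias = −0.6430

mean(θ*) = (3.3720 + 3.3720 + 2.5686 + 1.7494 + 1.8039 + 2.7541 + 2.3575 + 2.5686 + 3.3720 + 3.3720) / 10 = 2.72901
bias = 2.72901 − 3.3720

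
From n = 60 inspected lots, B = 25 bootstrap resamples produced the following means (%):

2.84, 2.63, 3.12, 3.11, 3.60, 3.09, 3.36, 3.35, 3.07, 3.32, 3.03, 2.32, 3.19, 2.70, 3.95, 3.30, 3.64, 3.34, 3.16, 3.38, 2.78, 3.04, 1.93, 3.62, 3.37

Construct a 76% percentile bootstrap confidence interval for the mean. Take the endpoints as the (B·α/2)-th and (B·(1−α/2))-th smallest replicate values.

Sorted replicates: 1.93, 2.32, 2.63, 2.70, 2.78, 2.84, 3.03, 3.04, 3.07, 3.09, 3.11, 3.12, 3.16, 3.19, 3.30, 3.32, 3.34, 3.35, 3.36, 3.37, 3.38, 3.60, 3.62, 3.64, 3.95
α = 0.24; lower rank = 25 × 0.120 = 3; upper rank = 25 × 0.880 = 22.
The 3rd smallest replicate is 2.63; the 22nd is 3.60.

(2.63, 3.60)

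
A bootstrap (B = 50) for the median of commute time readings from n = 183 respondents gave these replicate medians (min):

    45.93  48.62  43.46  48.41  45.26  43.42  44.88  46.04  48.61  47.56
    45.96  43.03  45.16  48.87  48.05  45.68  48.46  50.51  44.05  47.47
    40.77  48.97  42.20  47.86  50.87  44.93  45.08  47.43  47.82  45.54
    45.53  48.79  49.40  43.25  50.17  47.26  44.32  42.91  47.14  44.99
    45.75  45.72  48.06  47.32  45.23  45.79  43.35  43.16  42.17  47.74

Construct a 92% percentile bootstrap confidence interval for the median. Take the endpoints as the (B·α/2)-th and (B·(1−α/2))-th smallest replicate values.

Sorted replicates: 40.77, 42.17, 42.20, 42.91, 43.03, 43.16, 43.25, 43.35, 43.42, 43.46, 44.05, 44.32, 44.88, 44.93, 44.99, 45.08, 45.16, 45.23, 45.26, 45.53, 45.54, 45.68, 45.72, 45.75, 45.79, 45.93, 45.96, 46.04, 47.14, 47.26, 47.32, 47.43, 47.47, 47.56, 47.74, 47.82, 47.86, 48.05, 48.06, 48.41, 48.46, 48.61, 48.62, 48.79, 48.87, 48.97, 49.40, 50.17, 50.51, 50.87
α = 0.08; lower rank = 50 × 0.040 = 2; upper rank = 50 × 0.960 = 48.
The 2nd smallest replicate is 42.17; the 48th is 50.17.

(42.17, 50.17)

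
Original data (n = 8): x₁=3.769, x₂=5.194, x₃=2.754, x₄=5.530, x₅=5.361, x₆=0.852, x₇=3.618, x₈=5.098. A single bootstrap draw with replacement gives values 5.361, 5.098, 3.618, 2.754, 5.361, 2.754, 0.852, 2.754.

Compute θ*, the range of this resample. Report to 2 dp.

Range = 5.361 − 0.852 = 4.51

θ* = 4.51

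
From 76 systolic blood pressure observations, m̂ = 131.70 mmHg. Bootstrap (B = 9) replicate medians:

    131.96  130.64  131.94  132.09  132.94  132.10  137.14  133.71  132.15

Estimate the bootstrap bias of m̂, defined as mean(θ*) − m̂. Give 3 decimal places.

mean(θ*) = (131.96 + 130.64 + 131.94 + 132.09 + 132.94 + 132.10 + 137.14 + 133.71 + 132.15) / 9 = 132.7411
bias = 132.7411 − 131.70

bias = +1.041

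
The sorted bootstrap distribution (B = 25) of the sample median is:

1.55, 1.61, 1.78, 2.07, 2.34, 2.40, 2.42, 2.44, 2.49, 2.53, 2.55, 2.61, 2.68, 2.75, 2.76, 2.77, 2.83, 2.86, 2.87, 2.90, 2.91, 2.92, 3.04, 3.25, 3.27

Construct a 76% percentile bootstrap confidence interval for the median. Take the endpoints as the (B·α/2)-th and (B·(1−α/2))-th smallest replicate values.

(1.78, 2.92)

α = 0.24; lower rank = 25 × 0.120 = 3; upper rank = 25 × 0.880 = 22.
The 3rd smallest replicate is 1.78; the 22nd is 2.92.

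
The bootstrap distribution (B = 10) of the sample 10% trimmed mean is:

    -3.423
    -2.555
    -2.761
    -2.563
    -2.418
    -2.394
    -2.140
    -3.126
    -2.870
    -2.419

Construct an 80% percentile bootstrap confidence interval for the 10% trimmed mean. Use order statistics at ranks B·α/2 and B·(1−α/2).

Sorted replicates: -3.423, -3.126, -2.870, -2.761, -2.563, -2.555, -2.419, -2.418, -2.394, -2.140
α = 0.20; lower rank = 10 × 0.100 = 1; upper rank = 10 × 0.900 = 9.
The 1st smallest replicate is -3.423; the 9th is -2.394.

(-3.423, -2.394)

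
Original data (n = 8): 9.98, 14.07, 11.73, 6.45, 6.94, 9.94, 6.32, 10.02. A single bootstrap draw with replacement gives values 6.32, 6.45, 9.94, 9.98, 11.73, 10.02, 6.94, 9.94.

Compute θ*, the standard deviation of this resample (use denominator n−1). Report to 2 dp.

Mean = 8.9150; sum of squared deviations = 29.0916
s² = 29.0916 / 7 = 4.1559
s = √4.1559 = 2.04

θ* = 2.04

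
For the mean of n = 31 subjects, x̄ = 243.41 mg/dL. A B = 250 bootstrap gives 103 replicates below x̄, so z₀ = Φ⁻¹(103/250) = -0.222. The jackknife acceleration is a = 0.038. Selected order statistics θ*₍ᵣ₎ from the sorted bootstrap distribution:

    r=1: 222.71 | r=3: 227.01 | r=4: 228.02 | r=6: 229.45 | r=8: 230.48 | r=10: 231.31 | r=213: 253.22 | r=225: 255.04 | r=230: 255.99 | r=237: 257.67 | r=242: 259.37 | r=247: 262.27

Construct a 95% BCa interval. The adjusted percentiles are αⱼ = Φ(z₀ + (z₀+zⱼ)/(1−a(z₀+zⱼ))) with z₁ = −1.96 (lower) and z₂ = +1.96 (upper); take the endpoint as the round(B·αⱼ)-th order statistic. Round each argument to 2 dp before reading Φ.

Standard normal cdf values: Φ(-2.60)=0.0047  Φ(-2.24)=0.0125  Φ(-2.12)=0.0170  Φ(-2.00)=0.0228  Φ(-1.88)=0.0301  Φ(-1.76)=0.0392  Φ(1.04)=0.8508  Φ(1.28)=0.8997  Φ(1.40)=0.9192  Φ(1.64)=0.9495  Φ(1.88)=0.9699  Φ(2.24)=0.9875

Lower: z₀ + z₁ = -0.222 + (-1.960) = -2.182; 1 − a(z₀+z₁) = 1 − (0.038)(-2.182) = 1.0829; argument = -0.222 + (-2.182)/1.0829 = -2.2369 → -2.24.
α₁ = Φ(-2.24) = 0.0125; rank = round(250 × 0.0125) = 3; θ*₍3₎ = 227.01.
Upper: z₀ + z₂ = 1.738; 1 − a(z₀+z₂) = 0.9340; argument = 1.6389 → 1.64; α₂ = 0.9495; rank = 237; θ*₍237₎ = 257.67.

(227.01, 257.67)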